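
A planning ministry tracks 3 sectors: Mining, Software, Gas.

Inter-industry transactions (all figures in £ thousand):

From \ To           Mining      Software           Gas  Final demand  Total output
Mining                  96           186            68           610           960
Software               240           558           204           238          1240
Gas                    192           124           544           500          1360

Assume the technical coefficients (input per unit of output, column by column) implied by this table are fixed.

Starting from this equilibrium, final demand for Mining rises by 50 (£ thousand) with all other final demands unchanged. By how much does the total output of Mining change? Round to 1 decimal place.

Technical coefficients a_ij = z_ij / X_j:
  a_MM = 96/960 = 0.10, a_SM = 240/960 = 0.25, a_GM = 192/960 = 0.20
  a_MS = 186/1240 = 0.15, a_SS = 558/1240 = 0.45, a_GS = 124/1240 = 0.10
  a_MG = 68/1360 = 0.05, a_SG = 204/1360 = 0.15, a_GG = 544/1360 = 0.40
I − A =
  [   0.90    -0.15    -0.05]
  [  -0.25     0.55    -0.15]
  [  -0.20    -0.10     0.60]
Cofactors of I−A, C_ij = (−1)^(i+j)·(minor ij) (rows/columns in the sector order above):
  C_11 = (0.55)(0.60) − (-0.15)(-0.10) = 0.3150
  C_12 = −[(-0.25)(0.60) − (-0.15)(-0.20)] = 0.1800
  C_13 = (-0.25)(-0.10) − (0.55)(-0.20) = 0.1350
  C_21 = −[(-0.15)(0.60) − (-0.05)(-0.10)] = 0.0950
  C_22 = (0.90)(0.60) − (-0.05)(-0.20) = 0.5300
  C_23 = −[(0.90)(-0.10) − (-0.15)(-0.20)] = 0.1200
  C_31 = (-0.15)(-0.15) − (-0.05)(0.55) = 0.0500
  C_32 = −[(0.90)(-0.15) − (-0.05)(-0.25)] = 0.1475
  C_33 = (0.90)(0.55) − (-0.15)(-0.25) = 0.4575
det(I−A) = Σ_j (I−A)_1j·C_1j = (0.90)(0.3150) + (-0.15)(0.1800) + (-0.05)(0.1350) = 0.24975
adj(I−A) = Cᵀ =
  [ 0.3150   0.0950   0.0500]
  [ 0.1800   0.5300   0.1475]
  [ 0.1350   0.1200   0.4575]
(I − A)⁻¹ = adj(I−A) / det(I−A) ≈
  [   1.2613     0.3804     0.2002]
  [   0.7207     2.1221     0.5906]
  [   0.5405     0.4805     1.8318]
Δx = (I − A)⁻¹ Δd with Δd having +50 in the Mining component and 0 elsewhere.
So Δx_M = L_MM · (+50), where L_MM = adj(I−A)_MM / det(I−A) = 0.3150 / 0.24975.
Δx_M = 0.3150 × (+50) / 0.24975 = 15.75 / 0.24975 ≈ 63.1.

Δx_M = 63.1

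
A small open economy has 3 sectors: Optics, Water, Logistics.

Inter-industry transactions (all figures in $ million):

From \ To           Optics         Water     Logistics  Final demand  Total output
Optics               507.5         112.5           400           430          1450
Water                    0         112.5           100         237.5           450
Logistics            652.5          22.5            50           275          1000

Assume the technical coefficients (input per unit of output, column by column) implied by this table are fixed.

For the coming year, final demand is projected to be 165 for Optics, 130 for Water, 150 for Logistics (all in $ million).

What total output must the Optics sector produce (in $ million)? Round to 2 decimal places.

x_1 = 634.40

Technical coefficients a_ij = z_ij / X_j:
  a_11 = 507.5/1450 = 0.35, a_21 = 0/1450 = 0.00, a_31 = 652.5/1450 = 0.45
  a_12 = 112.5/450 = 0.25, a_22 = 112.5/450 = 0.25, a_32 = 22.5/450 = 0.05
  a_13 = 400/1000 = 0.40, a_23 = 100/1000 = 0.10, a_33 = 50/1000 = 0.05
I − A =
  [   0.65    -0.25    -0.40]
  [   0.00     0.75    -0.10]
  [  -0.45    -0.05     0.95]
Cofactors of I−A, C_ij = (−1)^(i+j)·(minor ij) (rows/columns in the sector order above):
  C_11 = (0.75)(0.95) − (-0.10)(-0.05) = 0.7075
  C_12 = −[(0.00)(0.95) − (-0.10)(-0.45)] = 0.0450
  C_13 = (0.00)(-0.05) − (0.75)(-0.45) = 0.3375
  C_21 = −[(-0.25)(0.95) − (-0.40)(-0.05)] = 0.2575
  C_22 = (0.65)(0.95) − (-0.40)(-0.45) = 0.4375
  C_23 = −[(0.65)(-0.05) − (-0.25)(-0.45)] = 0.1450
  C_31 = (-0.25)(-0.10) − (-0.40)(0.75) = 0.3250
  C_32 = −[(0.65)(-0.10) − (-0.40)(0.00)] = 0.0650
  C_33 = (0.65)(0.75) − (-0.25)(0.00) = 0.4875
det(I−A) = Σ_j (I−A)_1j·C_1j = (0.65)(0.7075) + (-0.25)(0.0450) + (-0.40)(0.3375) = 0.313625
adj(I−A) = Cᵀ =
  [ 0.7075   0.2575   0.3250]
  [ 0.0450   0.4375   0.0650]
  [ 0.3375   0.1450   0.4875]
(I − A)⁻¹ = adj(I−A) / det(I−A) ≈
  [   2.2559     0.8210     1.0363]
  [   0.1435     1.3950     0.2073]
  [   1.0761     0.4623     1.5544]
x = (I − A)⁻¹ d = adj(I−A)·d / det(I−A), with det(I−A) = 0.313625:
  x_1 = (0.7075·165 + 0.2575·130 + 0.3250·150) / 0.313625 = 198.9625 / 0.313625 ≈ 634.40
  x_2 = (0.0450·165 + 0.4375·130 + 0.0650·150) / 0.313625 = 74.05 / 0.313625 ≈ 236.11
  x_3 = (0.3375·165 + 0.1450·130 + 0.4875·150) / 0.313625 = 147.6625 / 0.313625 ≈ 470.83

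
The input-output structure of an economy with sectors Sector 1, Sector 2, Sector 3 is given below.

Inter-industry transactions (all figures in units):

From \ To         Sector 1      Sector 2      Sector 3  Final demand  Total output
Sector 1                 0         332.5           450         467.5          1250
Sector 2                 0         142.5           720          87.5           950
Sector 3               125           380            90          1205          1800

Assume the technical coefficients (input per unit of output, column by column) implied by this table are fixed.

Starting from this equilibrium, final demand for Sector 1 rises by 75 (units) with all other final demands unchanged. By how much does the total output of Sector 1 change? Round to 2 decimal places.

Technical coefficients a_ij = z_ij / X_j:
  a_11 = 0/1250 = 0.00, a_21 = 0/1250 = 0.00, a_31 = 125/1250 = 0.10
  a_12 = 332.5/950 = 0.35, a_22 = 142.5/950 = 0.15, a_32 = 380/950 = 0.40
  a_13 = 450/1800 = 0.25, a_23 = 720/1800 = 0.40, a_33 = 90/1800 = 0.05
I − A =
  [   1.00    -0.35    -0.25]
  [   0.00     0.85    -0.40]
  [  -0.10    -0.40     0.95]
Cofactors of I−A, C_ij = (−1)^(i+j)·(minor ij) (rows/columns in the sector order above):
  C_11 = (0.85)(0.95) − (-0.40)(-0.40) = 0.6475
  C_12 = −[(0.00)(0.95) − (-0.40)(-0.10)] = 0.0400
  C_13 = (0.00)(-0.40) − (0.85)(-0.10) = 0.0850
  C_21 = −[(-0.35)(0.95) − (-0.25)(-0.40)] = 0.4325
  C_22 = (1.00)(0.95) − (-0.25)(-0.10) = 0.9250
  C_23 = −[(1.00)(-0.40) − (-0.35)(-0.10)] = 0.4350
  C_31 = (-0.35)(-0.40) − (-0.25)(0.85) = 0.3525
  C_32 = −[(1.00)(-0.40) − (-0.25)(0.00)] = 0.4000
  C_33 = (1.00)(0.85) − (-0.35)(0.00) = 0.8500
det(I−A) = Σ_j (I−A)_1j·C_1j = (1.00)(0.6475) + (-0.35)(0.0400) + (-0.25)(0.0850) = 0.61225
adj(I−A) = Cᵀ =
  [ 0.6475   0.4325   0.3525]
  [ 0.0400   0.9250   0.4000]
  [ 0.0850   0.4350   0.8500]
(I − A)⁻¹ = adj(I−A) / det(I−A) ≈
  [   1.0576     0.7064     0.5757]
  [   0.0653     1.5108     0.6533]
  [   0.1388     0.7105     1.3883]
Δx = (I − A)⁻¹ Δd with Δd having +75 in the Sector 1 component and 0 elsewhere.
So Δx_1 = L_11 · (+75), where L_11 = adj(I−A)_11 / det(I−A) = 0.6475 / 0.61225.
Δx_1 = 0.6475 × (+75) / 0.61225 = 48.5625 / 0.61225 ≈ 79.32.

Δx_1 = 79.32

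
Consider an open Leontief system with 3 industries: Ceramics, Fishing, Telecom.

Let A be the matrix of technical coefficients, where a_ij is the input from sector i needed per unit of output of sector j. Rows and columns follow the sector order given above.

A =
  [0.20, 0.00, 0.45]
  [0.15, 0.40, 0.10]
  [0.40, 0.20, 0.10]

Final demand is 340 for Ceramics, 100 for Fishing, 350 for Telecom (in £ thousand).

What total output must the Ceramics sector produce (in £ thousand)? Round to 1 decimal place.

x_C = 951.8

I − A =
  [   0.80     0.00    -0.45]
  [  -0.15     0.60    -0.10]
  [  -0.40    -0.20     0.90]
Cofactors of I−A, C_ij = (−1)^(i+j)·(minor ij) (rows/columns in the sector order above):
  C_11 = (0.60)(0.90) − (-0.10)(-0.20) = 0.5200
  C_12 = −[(-0.15)(0.90) − (-0.10)(-0.40)] = 0.1750
  C_13 = (-0.15)(-0.20) − (0.60)(-0.40) = 0.2700
  C_21 = −[(0.00)(0.90) − (-0.45)(-0.20)] = 0.0900
  C_22 = (0.80)(0.90) − (-0.45)(-0.40) = 0.5400
  C_23 = −[(0.80)(-0.20) − (0.00)(-0.40)] = 0.1600
  C_31 = (0.00)(-0.10) − (-0.45)(0.60) = 0.2700
  C_32 = −[(0.80)(-0.10) − (-0.45)(-0.15)] = 0.1475
  C_33 = (0.80)(0.60) − (0.00)(-0.15) = 0.4800
det(I−A) = Σ_j (I−A)_1j·C_1j = (0.80)(0.5200) + (0.00)(0.1750) + (-0.45)(0.2700) = 0.2945
adj(I−A) = Cᵀ =
  [ 0.5200   0.0900   0.2700]
  [ 0.1750   0.5400   0.1475]
  [ 0.2700   0.1600   0.4800]
(I − A)⁻¹ = adj(I−A) / det(I−A) ≈
  [   1.7657     0.3056     0.9168]
  [   0.5942     1.8336     0.5008]
  [   0.9168     0.5433     1.6299]
x = (I − A)⁻¹ d = adj(I−A)·d / det(I−A), with det(I−A) = 0.2945:
  x_C = (0.5200·340 + 0.0900·100 + 0.2700·350) / 0.2945 = 280.30 / 0.2945 ≈ 951.8
  x_F = (0.1750·340 + 0.5400·100 + 0.1475·350) / 0.2945 = 165.125 / 0.2945 ≈ 560.7
  x_T = (0.2700·340 + 0.1600·100 + 0.4800·350) / 0.2945 = 275.80 / 0.2945 ≈ 936.5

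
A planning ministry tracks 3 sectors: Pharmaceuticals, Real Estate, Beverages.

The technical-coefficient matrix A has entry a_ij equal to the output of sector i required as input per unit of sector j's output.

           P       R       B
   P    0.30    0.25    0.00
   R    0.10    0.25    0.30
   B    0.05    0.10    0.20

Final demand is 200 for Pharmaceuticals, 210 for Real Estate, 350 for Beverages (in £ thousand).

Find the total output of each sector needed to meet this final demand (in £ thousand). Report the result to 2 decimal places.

x_P = 485.68, x_R = 559.89, x_B = 537.84

I − A =
  [   0.70    -0.25     0.00]
  [  -0.10     0.75    -0.30]
  [  -0.05    -0.10     0.80]
Cofactors of I−A, C_ij = (−1)^(i+j)·(minor ij) (rows/columns in the sector order above):
  C_11 = (0.75)(0.80) − (-0.30)(-0.10) = 0.5700
  C_12 = −[(-0.10)(0.80) − (-0.30)(-0.05)] = 0.0950
  C_13 = (-0.10)(-0.10) − (0.75)(-0.05) = 0.0475
  C_21 = −[(-0.25)(0.80) − (0.00)(-0.10)] = 0.2000
  C_22 = (0.70)(0.80) − (0.00)(-0.05) = 0.5600
  C_23 = −[(0.70)(-0.10) − (-0.25)(-0.05)] = 0.0825
  C_31 = (-0.25)(-0.30) − (0.00)(0.75) = 0.0750
  C_32 = −[(0.70)(-0.30) − (0.00)(-0.10)] = 0.2100
  C_33 = (0.70)(0.75) − (-0.25)(-0.10) = 0.5000
det(I−A) = Σ_j (I−A)_1j·C_1j = (0.70)(0.5700) + (-0.25)(0.0950) + (0.00)(0.0475) = 0.37525
adj(I−A) = Cᵀ =
  [ 0.5700   0.2000   0.0750]
  [ 0.0950   0.5600   0.2100]
  [ 0.0475   0.0825   0.5000]
(I − A)⁻¹ = adj(I−A) / det(I−A) ≈
  [   1.5190     0.5330     0.1999]
  [   0.2532     1.4923     0.5596]
  [   0.1266     0.2199     1.3324]
x = (I − A)⁻¹ d = adj(I−A)·d / det(I−A), with det(I−A) = 0.37525:
  x_P = (0.5700·200 + 0.2000·210 + 0.0750·350) / 0.37525 = 182.25 / 0.37525 ≈ 485.68
  x_R = (0.0950·200 + 0.5600·210 + 0.2100·350) / 0.37525 = 210.10 / 0.37525 ≈ 559.89
  x_B = (0.0475·200 + 0.0825·210 + 0.5000·350) / 0.37525 = 201.825 / 0.37525 ≈ 537.84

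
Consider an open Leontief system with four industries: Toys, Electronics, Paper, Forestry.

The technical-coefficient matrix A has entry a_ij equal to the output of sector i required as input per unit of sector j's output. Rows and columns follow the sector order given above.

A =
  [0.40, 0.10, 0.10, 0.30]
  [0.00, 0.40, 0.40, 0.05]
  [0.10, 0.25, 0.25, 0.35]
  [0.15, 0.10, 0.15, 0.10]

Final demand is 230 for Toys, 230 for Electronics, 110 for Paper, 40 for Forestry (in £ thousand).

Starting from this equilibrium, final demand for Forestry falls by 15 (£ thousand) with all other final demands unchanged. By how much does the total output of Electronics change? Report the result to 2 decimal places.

Δx_2 = -14.31

I − A =
  [   0.60    -0.10    -0.10    -0.30]
  [   0.00     0.60    -0.40    -0.05]
  [  -0.10    -0.25     0.75    -0.35]
  [  -0.15    -0.10    -0.15     0.90]
Compute the cofactors C_ij = (−1)^(i+j)·(3×3 minor ij) of I−A; the adjugate is their transpose:
adj(I−A) = Cᵀ =
  [ 0.263875   0.122000   0.129250   0.145000]
  [ 0.063375   0.321000   0.203250   0.118000]
  [ 0.086875   0.162000   0.293250   0.152000]
  [ 0.065500   0.083000   0.093000   0.200000]
det(I−A) = Σ_j (I−A)_1j·C_1j = (0.60)(0.263875) + (-0.10)(0.063375) + (-0.10)(0.086875) + (-0.30)(0.065500) = 0.12365
(I − A)⁻¹ = adj(I−A) / det(I−A) ≈
  [   2.1340     0.9867     1.0453     1.1727]
  [   0.5125     2.5960     1.6438     0.9543]
  [   0.7026     1.3101     2.3716     1.2293]
  [   0.5297     0.6712     0.7521     1.6175]
Δx = (I − A)⁻¹ Δd with Δd having -15 in the Forestry component and 0 elsewhere.
So Δx_2 = L_24 · (-15), where L_24 = adj(I−A)_24 / det(I−A) = 0.118000 / 0.12365.
Δx_2 = 0.118000 × (-15) / 0.12365 = -1.77 / 0.12365 ≈ -14.31.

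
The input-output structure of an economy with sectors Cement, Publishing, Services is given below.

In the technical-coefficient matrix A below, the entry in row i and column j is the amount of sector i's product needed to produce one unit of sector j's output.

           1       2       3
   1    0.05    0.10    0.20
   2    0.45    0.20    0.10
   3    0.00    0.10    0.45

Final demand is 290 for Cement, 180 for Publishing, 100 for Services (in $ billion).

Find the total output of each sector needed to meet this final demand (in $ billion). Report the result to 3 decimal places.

I − A =
  [   0.95    -0.10    -0.20]
  [  -0.45     0.80    -0.10]
  [   0.00    -0.10     0.55]
Cofactors of I−A, C_ij = (−1)^(i+j)·(minor ij) (rows/columns in the sector order above):
  C_11 = (0.80)(0.55) − (-0.10)(-0.10) = 0.4300
  C_12 = −[(-0.45)(0.55) − (-0.10)(0.00)] = 0.2475
  C_13 = (-0.45)(-0.10) − (0.80)(0.00) = 0.0450
  C_21 = −[(-0.10)(0.55) − (-0.20)(-0.10)] = 0.0750
  C_22 = (0.95)(0.55) − (-0.20)(0.00) = 0.5225
  C_23 = −[(0.95)(-0.10) − (-0.10)(0.00)] = 0.0950
  C_31 = (-0.10)(-0.10) − (-0.20)(0.80) = 0.1700
  C_32 = −[(0.95)(-0.10) − (-0.20)(-0.45)] = 0.1850
  C_33 = (0.95)(0.80) − (-0.10)(-0.45) = 0.7150
det(I−A) = Σ_j (I−A)_1j·C_1j = (0.95)(0.4300) + (-0.10)(0.2475) + (-0.20)(0.0450) = 0.37475
adj(I−A) = Cᵀ =
  [ 0.4300   0.0750   0.1700]
  [ 0.2475   0.5225   0.1850]
  [ 0.0450   0.0950   0.7150]
(I − A)⁻¹ = adj(I−A) / det(I−A) ≈
  [   1.1474     0.2001     0.4536]
  [   0.6604     1.3943     0.4937]
  [   0.1201     0.2535     1.9079]
x = (I − A)⁻¹ d = adj(I−A)·d / det(I−A), with det(I−A) = 0.37475:
  x_1 = (0.4300·290 + 0.0750·180 + 0.1700·100) / 0.37475 = 155.20 / 0.37475 ≈ 414.143
  x_2 = (0.2475·290 + 0.5225·180 + 0.1850·100) / 0.37475 = 184.325 / 0.37475 ≈ 491.861
  x_3 = (0.0450·290 + 0.0950·180 + 0.7150·100) / 0.37475 = 101.65 / 0.37475 ≈ 271.247

x_1 = 414.143, x_2 = 491.861, x_3 = 271.247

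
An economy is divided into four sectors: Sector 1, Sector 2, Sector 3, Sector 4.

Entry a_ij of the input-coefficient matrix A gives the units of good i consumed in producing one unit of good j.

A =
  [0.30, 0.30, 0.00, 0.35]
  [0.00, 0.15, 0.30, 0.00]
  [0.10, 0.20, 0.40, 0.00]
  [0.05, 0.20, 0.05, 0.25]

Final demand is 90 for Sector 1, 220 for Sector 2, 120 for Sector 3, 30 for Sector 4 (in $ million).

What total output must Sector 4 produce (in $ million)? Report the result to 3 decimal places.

x_4 = 200.000

I − A =
  [   0.70    -0.30     0.00    -0.35]
  [   0.00     0.85    -0.30     0.00]
  [  -0.10    -0.20     0.60     0.00]
  [  -0.05    -0.20    -0.05     0.75]
Compute the cofactors C_ij = (−1)^(i+j)·(3×3 minor ij) of I−A; the adjugate is their transpose:
adj(I−A) = Cᵀ =
  [ 0.337500   0.180500   0.103375   0.157500]
  [ 0.022500   0.302750   0.152250   0.010500]
  [ 0.063750   0.131000   0.431375   0.029750]
  [ 0.032750   0.101500   0.076250   0.306000]
det(I−A) = Σ_j (I−A)_1j·C_1j = (0.70)(0.337500) + (-0.30)(0.022500) + (0.00)(0.063750) + (-0.35)(0.032750) = 0.2180375
(I − A)⁻¹ = adj(I−A) / det(I−A) ≈
  [   1.5479     0.8278     0.4741     0.7224]
  [   0.1032     1.3885     0.6983     0.0482]
  [   0.2924     0.6008     1.9784     0.1364]
  [   0.1502     0.4655     0.3497     1.4034]
x = (I − A)⁻¹ d = adj(I−A)·d / det(I−A), with det(I−A) = 0.2180375:
  x_1 = (0.337500·90 + 0.180500·220 + 0.103375·120 + 0.157500·30) / 0.2180375 = 87.215 / 0.2180375 = 400.000
  x_2 = (0.022500·90 + 0.302750·220 + 0.152250·120 + 0.010500·30) / 0.2180375 = 87.215 / 0.2180375 = 400.000
  x_3 = (0.063750·90 + 0.131000·220 + 0.431375·120 + 0.029750·30) / 0.2180375 = 87.215 / 0.2180375 = 400.000
  x_4 = (0.032750·90 + 0.101500·220 + 0.076250·120 + 0.306000·30) / 0.2180375 = 43.6075 / 0.2180375 = 200.000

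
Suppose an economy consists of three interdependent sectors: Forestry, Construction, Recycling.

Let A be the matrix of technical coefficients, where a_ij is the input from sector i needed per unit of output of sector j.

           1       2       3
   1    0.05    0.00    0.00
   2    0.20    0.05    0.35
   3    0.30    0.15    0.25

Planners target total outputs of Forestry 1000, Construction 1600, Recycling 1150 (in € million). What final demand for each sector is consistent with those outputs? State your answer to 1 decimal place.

I − A =
  [   0.95     0.00     0.00]
  [  -0.20     0.95    -0.35]
  [  -0.30    -0.15     0.75]
d = (I − A) x:
  d_1 = (+0.95)·1000 + (+0.00)·1600 + (+0.00)·1150 = 950.0
  d_2 = (-0.20)·1000 + (+0.95)·1600 + (-0.35)·1150 = 917.5
  d_3 = (-0.30)·1000 + (-0.15)·1600 + (+0.75)·1150 = 322.5

d_1 = 950.0, d_2 = 917.5, d_3 = 322.5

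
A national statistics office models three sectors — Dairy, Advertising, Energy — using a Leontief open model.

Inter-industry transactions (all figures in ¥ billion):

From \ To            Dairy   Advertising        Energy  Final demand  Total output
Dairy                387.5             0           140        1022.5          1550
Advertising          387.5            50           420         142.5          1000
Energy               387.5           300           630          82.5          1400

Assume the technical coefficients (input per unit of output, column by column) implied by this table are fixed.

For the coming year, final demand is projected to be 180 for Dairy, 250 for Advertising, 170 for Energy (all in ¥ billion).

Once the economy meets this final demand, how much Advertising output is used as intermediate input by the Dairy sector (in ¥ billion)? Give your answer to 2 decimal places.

Technical coefficients a_ij = z_ij / X_j:
  a_11 = 387.5/1550 = 0.25, a_21 = 387.5/1550 = 0.25, a_31 = 387.5/1550 = 0.25
  a_12 = 0/1000 = 0.00, a_22 = 50/1000 = 0.05, a_32 = 300/1000 = 0.30
  a_13 = 140/1400 = 0.10, a_23 = 420/1400 = 0.30, a_33 = 630/1400 = 0.45
I − A =
  [   0.75     0.00    -0.10]
  [  -0.25     0.95    -0.30]
  [  -0.25    -0.30     0.55]
Cofactors of I−A, C_ij = (−1)^(i+j)·(minor ij) (rows/columns in the sector order above):
  C_11 = (0.95)(0.55) − (-0.30)(-0.30) = 0.4325
  C_12 = −[(-0.25)(0.55) − (-0.30)(-0.25)] = 0.2125
  C_13 = (-0.25)(-0.30) − (0.95)(-0.25) = 0.3125
  C_21 = −[(0.00)(0.55) − (-0.10)(-0.30)] = 0.0300
  C_22 = (0.75)(0.55) − (-0.10)(-0.25) = 0.3875
  C_23 = −[(0.75)(-0.30) − (0.00)(-0.25)] = 0.2250
  C_31 = (0.00)(-0.30) − (-0.10)(0.95) = 0.0950
  C_32 = −[(0.75)(-0.30) − (-0.10)(-0.25)] = 0.2500
  C_33 = (0.75)(0.95) − (0.00)(-0.25) = 0.7125
det(I−A) = Σ_j (I−A)_1j·C_1j = (0.75)(0.4325) + (0.00)(0.2125) + (-0.10)(0.3125) = 0.293125
adj(I−A) = Cᵀ =
  [ 0.4325   0.0300   0.0950]
  [ 0.2125   0.3875   0.2500]
  [ 0.3125   0.2250   0.7125]
(I − A)⁻¹ = adj(I−A) / det(I−A) ≈
  [   1.4755     0.1023     0.3241]
  [   0.7249     1.3220     0.8529]
  [   1.0661     0.7676     2.4307]
First solve x = (I − A)⁻¹ d = adj(I−A)·d / det(I−A); in particular x_1 = (0.4325·180 + 0.0300·250 + 0.0950·170) / 0.293125 = 101.50 / 0.293125 ≈ 346.2687.
Intermediate flow from 2 to 1: z_21 = a_21 · x_1 = 0.25 × 101.50 / 0.293125 = 25.375 / 0.293125 ≈ 86.57.

z_21 = 86.57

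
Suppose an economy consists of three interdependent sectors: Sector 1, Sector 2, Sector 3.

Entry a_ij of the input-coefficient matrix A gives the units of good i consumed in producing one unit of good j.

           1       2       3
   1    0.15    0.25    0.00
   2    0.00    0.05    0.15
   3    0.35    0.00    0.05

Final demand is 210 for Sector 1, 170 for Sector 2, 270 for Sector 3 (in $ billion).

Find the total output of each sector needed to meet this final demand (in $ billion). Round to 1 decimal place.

x_1 = 318.3, x_2 = 242.3, x_3 = 401.5

I − A =
  [   0.85    -0.25     0.00]
  [   0.00     0.95    -0.15]
  [  -0.35     0.00     0.95]
Cofactors of I−A, C_ij = (−1)^(i+j)·(minor ij) (rows/columns in the sector order above):
  C_11 = (0.95)(0.95) − (-0.15)(0.00) = 0.9025
  C_12 = −[(0.00)(0.95) − (-0.15)(-0.35)] = 0.0525
  C_13 = (0.00)(0.00) − (0.95)(-0.35) = 0.3325
  C_21 = −[(-0.25)(0.95) − (0.00)(0.00)] = 0.2375
  C_22 = (0.85)(0.95) − (0.00)(-0.35) = 0.8075
  C_23 = −[(0.85)(0.00) − (-0.25)(-0.35)] = 0.0875
  C_31 = (-0.25)(-0.15) − (0.00)(0.95) = 0.0375
  C_32 = −[(0.85)(-0.15) − (0.00)(0.00)] = 0.1275
  C_33 = (0.85)(0.95) − (-0.25)(0.00) = 0.8075
det(I−A) = Σ_j (I−A)_1j·C_1j = (0.85)(0.9025) + (-0.25)(0.0525) + (0.00)(0.3325) = 0.7540
adj(I−A) = Cᵀ =
  [ 0.9025   0.2375   0.0375]
  [ 0.0525   0.8075   0.1275]
  [ 0.3325   0.0875   0.8075]
(I − A)⁻¹ = adj(I−A) / det(I−A) ≈
  [   1.1969     0.3150     0.0497]
  [   0.0696     1.0710     0.1691]
  [   0.4410     0.1160     1.0710]
x = (I − A)⁻¹ d = adj(I−A)·d / det(I−A), with det(I−A) = 0.7540:
  x_1 = (0.9025·210 + 0.2375·170 + 0.0375·270) / 0.7540 = 240.025 / 0.7540 ≈ 318.3
  x_2 = (0.0525·210 + 0.8075·170 + 0.1275·270) / 0.7540 = 182.725 / 0.7540 ≈ 242.3
  x_3 = (0.3325·210 + 0.0875·170 + 0.8075·270) / 0.7540 = 302.725 / 0.7540 ≈ 401.5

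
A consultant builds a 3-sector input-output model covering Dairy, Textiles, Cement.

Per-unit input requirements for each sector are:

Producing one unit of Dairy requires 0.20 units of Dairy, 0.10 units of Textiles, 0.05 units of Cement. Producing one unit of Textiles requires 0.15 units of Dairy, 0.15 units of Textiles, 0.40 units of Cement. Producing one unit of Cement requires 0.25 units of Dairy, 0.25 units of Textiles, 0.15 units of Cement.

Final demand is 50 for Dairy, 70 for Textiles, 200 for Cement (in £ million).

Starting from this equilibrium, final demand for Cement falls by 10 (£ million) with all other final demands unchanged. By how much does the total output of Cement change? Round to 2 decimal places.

Δx_C = -14.37

I − A =
  [   0.80    -0.15    -0.25]
  [  -0.10     0.85    -0.25]
  [  -0.05    -0.40     0.85]
Cofactors of I−A, C_ij = (−1)^(i+j)·(minor ij) (rows/columns in the sector order above):
  C_11 = (0.85)(0.85) − (-0.25)(-0.40) = 0.6225
  C_12 = −[(-0.10)(0.85) − (-0.25)(-0.05)] = 0.0975
  C_13 = (-0.10)(-0.40) − (0.85)(-0.05) = 0.0825
  C_21 = −[(-0.15)(0.85) − (-0.25)(-0.40)] = 0.2275
  C_22 = (0.80)(0.85) − (-0.25)(-0.05) = 0.6675
  C_23 = −[(0.80)(-0.40) − (-0.15)(-0.05)] = 0.3275
  C_31 = (-0.15)(-0.25) − (-0.25)(0.85) = 0.2500
  C_32 = −[(0.80)(-0.25) − (-0.25)(-0.10)] = 0.2250
  C_33 = (0.80)(0.85) − (-0.15)(-0.10) = 0.6650
det(I−A) = Σ_j (I−A)_1j·C_1j = (0.80)(0.6225) + (-0.15)(0.0975) + (-0.25)(0.0825) = 0.46275
adj(I−A) = Cᵀ =
  [ 0.6225   0.2275   0.2500]
  [ 0.0975   0.6675   0.2250]
  [ 0.0825   0.3275   0.6650]
(I − A)⁻¹ = adj(I−A) / det(I−A) ≈
  [   1.3452     0.4916     0.5402]
  [   0.2107     1.4425     0.4862]
  [   0.1783     0.7077     1.4371]
Δx = (I − A)⁻¹ Δd with Δd having -10 in the Cement component and 0 elsewhere.
So Δx_C = L_CC · (-10), where L_CC = adj(I−A)_CC / det(I−A) = 0.6650 / 0.46275.
Δx_C = 0.6650 × (-10) / 0.46275 = -6.65 / 0.46275 ≈ -14.37.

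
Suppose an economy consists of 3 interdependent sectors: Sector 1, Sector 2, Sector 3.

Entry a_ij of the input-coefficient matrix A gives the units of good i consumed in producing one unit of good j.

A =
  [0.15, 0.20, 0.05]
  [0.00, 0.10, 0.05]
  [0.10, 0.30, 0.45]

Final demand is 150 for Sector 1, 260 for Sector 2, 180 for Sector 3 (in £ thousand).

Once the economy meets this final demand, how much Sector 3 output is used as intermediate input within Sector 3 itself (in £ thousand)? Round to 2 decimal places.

z_33 = 248.98

I − A =
  [   0.85    -0.20    -0.05]
  [   0.00     0.90    -0.05]
  [  -0.10    -0.30     0.55]
Cofactors of I−A, C_ij = (−1)^(i+j)·(minor ij) (rows/columns in the sector order above):
  C_11 = (0.90)(0.55) − (-0.05)(-0.30) = 0.4800
  C_12 = −[(0.00)(0.55) − (-0.05)(-0.10)] = 0.0050
  C_13 = (0.00)(-0.30) − (0.90)(-0.10) = 0.0900
  C_21 = −[(-0.20)(0.55) − (-0.05)(-0.30)] = 0.1250
  C_22 = (0.85)(0.55) − (-0.05)(-0.10) = 0.4625
  C_23 = −[(0.85)(-0.30) − (-0.20)(-0.10)] = 0.2750
  C_31 = (-0.20)(-0.05) − (-0.05)(0.90) = 0.0550
  C_32 = −[(0.85)(-0.05) − (-0.05)(0.00)] = 0.0425
  C_33 = (0.85)(0.90) − (-0.20)(0.00) = 0.7650
det(I−A) = Σ_j (I−A)_1j·C_1j = (0.85)(0.4800) + (-0.20)(0.0050) + (-0.05)(0.0900) = 0.4025
adj(I−A) = Cᵀ =
  [ 0.4800   0.1250   0.0550]
  [ 0.0050   0.4625   0.0425]
  [ 0.0900   0.2750   0.7650]
(I − A)⁻¹ = adj(I−A) / det(I−A) ≈
  [   1.1925     0.3106     0.1366]
  [   0.0124     1.1491     0.1056]
  [   0.2236     0.6832     1.9006]
First solve x = (I − A)⁻¹ d = adj(I−A)·d / det(I−A); in particular x_3 = (0.0900·150 + 0.2750·260 + 0.7650·180) / 0.4025 = 222.70 / 0.4025 ≈ 553.2919.
Intermediate flow from 3 to 3: z_33 = a_33 · x_3 = 0.45 × 222.70 / 0.4025 = 100.215 / 0.4025 ≈ 248.98.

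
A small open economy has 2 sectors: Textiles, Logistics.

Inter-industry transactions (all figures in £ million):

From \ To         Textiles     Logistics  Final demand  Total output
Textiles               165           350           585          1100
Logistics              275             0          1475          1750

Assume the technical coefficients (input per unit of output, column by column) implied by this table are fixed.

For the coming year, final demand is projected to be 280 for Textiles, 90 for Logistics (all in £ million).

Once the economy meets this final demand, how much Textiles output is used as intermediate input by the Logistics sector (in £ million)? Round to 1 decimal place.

z_TL = 36.6

Technical coefficients a_ij = z_ij / X_j:
  a_TT = 165/1100 = 0.15, a_LT = 275/1100 = 0.25
  a_TL = 350/1750 = 0.20, a_LL = 0/1750 = 0.00
I − A =
  [   0.85    -0.20]
  [  -0.25     1.00]
det(I−A) = (0.85)(1.00) − (-0.20)(-0.25) = 0.8000
adj(I−A) = [[1.00, 0.20], [0.25, 0.85]]
(I − A)⁻¹ = adj(I−A) / det(I−A) ≈
  [   1.2500     0.2500]
  [   0.3125     1.0625]
First solve x = (I − A)⁻¹ d = adj(I−A)·d / det(I−A); in particular x_L = (0.25·280 + 0.85·90) / 0.8000 = 146.50 / 0.8000 = 183.125.
Intermediate flow from T to L: z_TL = a_TL · x_L = 0.20 × 146.50 / 0.8000 = 29.30 / 0.8000 ≈ 36.6.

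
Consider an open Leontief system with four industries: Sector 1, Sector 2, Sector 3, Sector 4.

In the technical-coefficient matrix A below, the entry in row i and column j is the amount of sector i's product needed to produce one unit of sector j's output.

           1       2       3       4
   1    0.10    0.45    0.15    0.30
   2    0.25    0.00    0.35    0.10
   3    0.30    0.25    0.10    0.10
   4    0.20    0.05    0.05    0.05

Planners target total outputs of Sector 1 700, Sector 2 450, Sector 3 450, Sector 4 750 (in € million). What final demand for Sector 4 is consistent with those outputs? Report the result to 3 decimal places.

I − A =
  [   0.90    -0.45    -0.15    -0.30]
  [  -0.25     1.00    -0.35    -0.10]
  [  -0.30    -0.25     0.90    -0.10]
  [  -0.20    -0.05    -0.05     0.95]
d = (I − A) x:
  d_1 = (+0.90)·700 + (-0.45)·450 + (-0.15)·450 + (-0.30)·750 = 135.000
  d_2 = (-0.25)·700 + (+1.00)·450 + (-0.35)·450 + (-0.10)·750 = 42.500
  d_3 = (-0.30)·700 + (-0.25)·450 + (+0.90)·450 + (-0.10)·750 = 7.500
  d_4 = (-0.20)·700 + (-0.05)·450 + (-0.05)·450 + (+0.95)·750 = 527.500

d_4 = 527.500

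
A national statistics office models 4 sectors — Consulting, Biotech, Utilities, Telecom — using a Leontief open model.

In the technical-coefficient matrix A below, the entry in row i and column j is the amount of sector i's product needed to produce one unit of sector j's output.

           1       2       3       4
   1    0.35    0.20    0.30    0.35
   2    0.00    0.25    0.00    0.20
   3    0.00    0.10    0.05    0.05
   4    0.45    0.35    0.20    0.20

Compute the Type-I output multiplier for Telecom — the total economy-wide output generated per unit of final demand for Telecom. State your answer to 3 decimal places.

I − A =
  [   0.65    -0.20    -0.30    -0.35]
  [   0.00     0.75     0.00    -0.20]
  [   0.00    -0.10     0.95    -0.05]
  [  -0.45    -0.35    -0.20     0.80]
Compute the cofactors C_ij = (−1)^(i+j)·(3×3 minor ij) of I−A; the adjugate is their transpose:
adj(I−A) = Cᵀ =
  [ 0.492000   0.302625   0.219500   0.304625]
  [ 0.085500   0.331125   0.053000   0.123500]
  [ 0.025875   0.052125   0.208375   0.037375]
  [ 0.320625   0.328125   0.198750   0.463125]
det(I−A) = Σ_j (I−A)_1j·C_1j = (0.65)(0.492000) + (-0.20)(0.085500) + (-0.30)(0.025875) + (-0.35)(0.320625) = 0.18271875
(I − A)⁻¹ = adj(I−A) / det(I−A) ≈
  [   2.6927     1.6562     1.2013     1.6672]
  [   0.4679     1.8122     0.2901     0.6759]
  [   0.1416     0.2853     1.1404     0.2045]
  [   1.7547     1.7958     1.0877     2.5346]
The output multiplier for sector j is the column-j sum of the Leontief inverse (I − A)⁻¹ = adj(I−A) / det(I−A).
Column 4 of adj(I−A): (0.304625, 0.123500, 0.037375, 0.463125); det(I−A) = 0.18271875.
m_4 = (0.304625 + 0.123500 + 0.037375 + 0.463125) / 0.18271875 = 0.928625 / 0.18271875 ≈ 5.082.

m_4 = 5.082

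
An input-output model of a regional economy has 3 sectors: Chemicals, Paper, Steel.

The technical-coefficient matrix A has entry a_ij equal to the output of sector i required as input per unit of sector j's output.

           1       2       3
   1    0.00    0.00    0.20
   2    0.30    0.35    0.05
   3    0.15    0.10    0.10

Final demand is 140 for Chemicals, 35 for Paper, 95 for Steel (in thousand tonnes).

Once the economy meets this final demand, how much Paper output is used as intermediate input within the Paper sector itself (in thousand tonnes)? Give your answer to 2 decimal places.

I − A =
  [   1.00     0.00    -0.20]
  [  -0.30     0.65    -0.05]
  [  -0.15    -0.10     0.90]
Cofactors of I−A, C_ij = (−1)^(i+j)·(minor ij) (rows/columns in the sector order above):
  C_11 = (0.65)(0.90) − (-0.05)(-0.10) = 0.5800
  C_12 = −[(-0.30)(0.90) − (-0.05)(-0.15)] = 0.2775
  C_13 = (-0.30)(-0.10) − (0.65)(-0.15) = 0.1275
  C_21 = −[(0.00)(0.90) − (-0.20)(-0.10)] = 0.0200
  C_22 = (1.00)(0.90) − (-0.20)(-0.15) = 0.8700
  C_23 = −[(1.00)(-0.10) − (0.00)(-0.15)] = 0.1000
  C_31 = (0.00)(-0.05) − (-0.20)(0.65) = 0.1300
  C_32 = −[(1.00)(-0.05) − (-0.20)(-0.30)] = 0.1100
  C_33 = (1.00)(0.65) − (0.00)(-0.30) = 0.6500
det(I−A) = Σ_j (I−A)_1j·C_1j = (1.00)(0.5800) + (0.00)(0.2775) + (-0.20)(0.1275) = 0.5545
adj(I−A) = Cᵀ =
  [ 0.5800   0.0200   0.1300]
  [ 0.2775   0.8700   0.1100]
  [ 0.1275   0.1000   0.6500]
(I − A)⁻¹ = adj(I−A) / det(I−A) ≈
  [   1.0460     0.0361     0.2344]
  [   0.5005     1.5690     0.1984]
  [   0.2299     0.1803     1.1722]
First solve x = (I − A)⁻¹ d = adj(I−A)·d / det(I−A); in particular x_2 = (0.2775·140 + 0.8700·35 + 0.1100·95) / 0.5545 = 79.75 / 0.5545 ≈ 143.8233.
Intermediate flow from 2 to 2: z_22 = a_22 · x_2 = 0.35 × 79.75 / 0.5545 = 27.9125 / 0.5545 ≈ 50.34.

z_22 = 50.34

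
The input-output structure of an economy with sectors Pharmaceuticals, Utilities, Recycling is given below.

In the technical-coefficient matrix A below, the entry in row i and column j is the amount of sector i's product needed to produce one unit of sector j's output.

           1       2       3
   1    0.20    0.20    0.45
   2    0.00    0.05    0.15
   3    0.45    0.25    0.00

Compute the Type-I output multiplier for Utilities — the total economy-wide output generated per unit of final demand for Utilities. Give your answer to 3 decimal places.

m_2 = 2.290

I − A =
  [   0.80    -0.20    -0.45]
  [   0.00     0.95    -0.15]
  [  -0.45    -0.25     1.00]
Cofactors of I−A, C_ij = (−1)^(i+j)·(minor ij) (rows/columns in the sector order above):
  C_11 = (0.95)(1.00) − (-0.15)(-0.25) = 0.9125
  C_12 = −[(0.00)(1.00) − (-0.15)(-0.45)] = 0.0675
  C_13 = (0.00)(-0.25) − (0.95)(-0.45) = 0.4275
  C_21 = −[(-0.20)(1.00) − (-0.45)(-0.25)] = 0.3125
  C_22 = (0.80)(1.00) − (-0.45)(-0.45) = 0.5975
  C_23 = −[(0.80)(-0.25) − (-0.20)(-0.45)] = 0.2900
  C_31 = (-0.20)(-0.15) − (-0.45)(0.95) = 0.4575
  C_32 = −[(0.80)(-0.15) − (-0.45)(0.00)] = 0.1200
  C_33 = (0.80)(0.95) − (-0.20)(0.00) = 0.7600
det(I−A) = Σ_j (I−A)_1j·C_1j = (0.80)(0.9125) + (-0.20)(0.0675) + (-0.45)(0.4275) = 0.524125
adj(I−A) = Cᵀ =
  [ 0.9125   0.3125   0.4575]
  [ 0.0675   0.5975   0.1200]
  [ 0.4275   0.2900   0.7600]
(I − A)⁻¹ = adj(I−A) / det(I−A) ≈
  [   1.7410     0.5962     0.8729]
  [   0.1288     1.1400     0.2290]
  [   0.8156     0.5533     1.4500]
The output multiplier for sector j is the column-j sum of the Leontief inverse (I − A)⁻¹ = adj(I−A) / det(I−A).
Column 2 of adj(I−A): (0.3125, 0.5975, 0.2900); det(I−A) = 0.524125.
m_2 = (0.3125 + 0.5975 + 0.2900) / 0.524125 = 1.20 / 0.524125 ≈ 2.290.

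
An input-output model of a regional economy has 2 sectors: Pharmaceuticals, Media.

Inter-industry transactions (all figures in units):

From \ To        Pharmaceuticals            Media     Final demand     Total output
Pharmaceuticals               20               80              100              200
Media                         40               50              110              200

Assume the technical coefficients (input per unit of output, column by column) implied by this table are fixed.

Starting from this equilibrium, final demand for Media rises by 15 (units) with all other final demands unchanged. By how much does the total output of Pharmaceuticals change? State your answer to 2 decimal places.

Δx_P = 10.08

Technical coefficients a_ij = z_ij / X_j:
  a_PP = 20/200 = 0.10, a_MP = 40/200 = 0.20
  a_PM = 80/200 = 0.40, a_MM = 50/200 = 0.25
I − A =
  [   0.90    -0.40]
  [  -0.20     0.75]
det(I−A) = (0.90)(0.75) − (-0.40)(-0.20) = 0.5950
adj(I−A) = [[0.75, 0.40], [0.20, 0.90]]
(I − A)⁻¹ = adj(I−A) / det(I−A) ≈
  [   1.2605     0.6723]
  [   0.3361     1.5126]
Δx = (I − A)⁻¹ Δd with Δd having +15 in the Media component and 0 elsewhere.
So Δx_P = L_PM · (+15), where L_PM = adj(I−A)_PM / det(I−A) = 0.40 / 0.5950.
Δx_P = 0.40 × (+15) / 0.5950 = 6.00 / 0.5950 ≈ 10.08.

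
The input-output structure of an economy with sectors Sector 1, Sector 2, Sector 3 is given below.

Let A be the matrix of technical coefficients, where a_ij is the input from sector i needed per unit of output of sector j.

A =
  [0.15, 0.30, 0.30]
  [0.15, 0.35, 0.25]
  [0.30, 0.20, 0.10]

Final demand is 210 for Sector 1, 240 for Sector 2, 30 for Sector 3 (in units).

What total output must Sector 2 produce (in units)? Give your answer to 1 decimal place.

x_2 = 659.4

I − A =
  [   0.85    -0.30    -0.30]
  [  -0.15     0.65    -0.25]
  [  -0.30    -0.20     0.90]
Cofactors of I−A, C_ij = (−1)^(i+j)·(minor ij) (rows/columns in the sector order above):
  C_11 = (0.65)(0.90) − (-0.25)(-0.20) = 0.5350
  C_12 = −[(-0.15)(0.90) − (-0.25)(-0.30)] = 0.2100
  C_13 = (-0.15)(-0.20) − (0.65)(-0.30) = 0.2250
  C_21 = −[(-0.30)(0.90) − (-0.30)(-0.20)] = 0.3300
  C_22 = (0.85)(0.90) − (-0.30)(-0.30) = 0.6750
  C_23 = −[(0.85)(-0.20) − (-0.30)(-0.30)] = 0.2600
  C_31 = (-0.30)(-0.25) − (-0.30)(0.65) = 0.2700
  C_32 = −[(0.85)(-0.25) − (-0.30)(-0.15)] = 0.2575
  C_33 = (0.85)(0.65) − (-0.30)(-0.15) = 0.5075
det(I−A) = Σ_j (I−A)_1j·C_1j = (0.85)(0.5350) + (-0.30)(0.2100) + (-0.30)(0.2250) = 0.32425
adj(I−A) = Cᵀ =
  [ 0.5350   0.3300   0.2700]
  [ 0.2100   0.6750   0.2575]
  [ 0.2250   0.2600   0.5075]
(I − A)⁻¹ = adj(I−A) / det(I−A) ≈
  [   1.6500     1.0177     0.8327]
  [   0.6476     2.0817     0.7941]
  [   0.6939     0.8019     1.5652]
x = (I − A)⁻¹ d = adj(I−A)·d / det(I−A), with det(I−A) = 0.32425:
  x_1 = (0.5350·210 + 0.3300·240 + 0.2700·30) / 0.32425 = 199.65 / 0.32425 ≈ 615.7
  x_2 = (0.2100·210 + 0.6750·240 + 0.2575·30) / 0.32425 = 213.825 / 0.32425 ≈ 659.4
  x_3 = (0.2250·210 + 0.2600·240 + 0.5075·30) / 0.32425 = 124.875 / 0.32425 ≈ 385.1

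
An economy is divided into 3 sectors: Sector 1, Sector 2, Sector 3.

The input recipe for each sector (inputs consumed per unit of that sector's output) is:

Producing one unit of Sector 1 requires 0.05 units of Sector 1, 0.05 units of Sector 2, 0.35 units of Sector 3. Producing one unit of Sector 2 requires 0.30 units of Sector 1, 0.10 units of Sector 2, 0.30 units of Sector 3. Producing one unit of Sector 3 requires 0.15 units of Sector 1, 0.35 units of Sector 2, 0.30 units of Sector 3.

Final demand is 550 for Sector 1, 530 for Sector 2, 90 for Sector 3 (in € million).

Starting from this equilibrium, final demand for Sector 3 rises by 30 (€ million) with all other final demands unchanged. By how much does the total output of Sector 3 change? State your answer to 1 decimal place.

Δx_3 = 62.7

I − A =
  [   0.95    -0.30    -0.15]
  [  -0.05     0.90    -0.35]
  [  -0.35    -0.30     0.70]
Cofactors of I−A, C_ij = (−1)^(i+j)·(minor ij) (rows/columns in the sector order above):
  C_11 = (0.90)(0.70) − (-0.35)(-0.30) = 0.5250
  C_12 = −[(-0.05)(0.70) − (-0.35)(-0.35)] = 0.1575
  C_13 = (-0.05)(-0.30) − (0.90)(-0.35) = 0.3300
  C_21 = −[(-0.30)(0.70) − (-0.15)(-0.30)] = 0.2550
  C_22 = (0.95)(0.70) − (-0.15)(-0.35) = 0.6125
  C_23 = −[(0.95)(-0.30) − (-0.30)(-0.35)] = 0.3900
  C_31 = (-0.30)(-0.35) − (-0.15)(0.90) = 0.2400
  C_32 = −[(0.95)(-0.35) − (-0.15)(-0.05)] = 0.3400
  C_33 = (0.95)(0.90) − (-0.30)(-0.05) = 0.8400
det(I−A) = Σ_j (I−A)_1j·C_1j = (0.95)(0.5250) + (-0.30)(0.1575) + (-0.15)(0.3300) = 0.4020
adj(I−A) = Cᵀ =
  [ 0.5250   0.2550   0.2400]
  [ 0.1575   0.6125   0.3400]
  [ 0.3300   0.3900   0.8400]
(I − A)⁻¹ = adj(I−A) / det(I−A) ≈
  [   1.3060     0.6343     0.5970]
  [   0.3918     1.5236     0.8458]
  [   0.8209     0.9701     2.0896]
Δx = (I − A)⁻¹ Δd with Δd having +30 in the Sector 3 component and 0 elsewhere.
So Δx_3 = L_33 · (+30), where L_33 = adj(I−A)_33 / det(I−A) = 0.8400 / 0.4020.
Δx_3 = 0.8400 × (+30) / 0.4020 = 25.20 / 0.4020 ≈ 62.7.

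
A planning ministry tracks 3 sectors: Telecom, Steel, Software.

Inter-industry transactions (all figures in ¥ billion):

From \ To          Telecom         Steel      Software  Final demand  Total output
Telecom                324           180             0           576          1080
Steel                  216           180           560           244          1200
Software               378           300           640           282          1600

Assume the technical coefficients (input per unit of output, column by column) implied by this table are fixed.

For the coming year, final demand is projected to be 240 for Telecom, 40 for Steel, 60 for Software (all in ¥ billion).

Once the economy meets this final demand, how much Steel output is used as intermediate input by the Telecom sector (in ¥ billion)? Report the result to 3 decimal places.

z_21 = 83.393

Technical coefficients a_ij = z_ij / X_j:
  a_11 = 324/1080 = 0.30, a_21 = 216/1080 = 0.20, a_31 = 378/1080 = 0.35
  a_12 = 180/1200 = 0.15, a_22 = 180/1200 = 0.15, a_32 = 300/1200 = 0.25
  a_13 = 0/1600 = 0.00, a_23 = 560/1600 = 0.35, a_33 = 640/1600 = 0.40
I − A =
  [   0.70    -0.15     0.00]
  [  -0.20     0.85    -0.35]
  [  -0.35    -0.25     0.60]
Cofactors of I−A, C_ij = (−1)^(i+j)·(minor ij) (rows/columns in the sector order above):
  C_11 = (0.85)(0.60) − (-0.35)(-0.25) = 0.4225
  C_12 = −[(-0.20)(0.60) − (-0.35)(-0.35)] = 0.2425
  C_13 = (-0.20)(-0.25) − (0.85)(-0.35) = 0.3475
  C_21 = −[(-0.15)(0.60) − (0.00)(-0.25)] = 0.0900
  C_22 = (0.70)(0.60) − (0.00)(-0.35) = 0.4200
  C_23 = −[(0.70)(-0.25) − (-0.15)(-0.35)] = 0.2275
  C_31 = (-0.15)(-0.35) − (0.00)(0.85) = 0.0525
  C_32 = −[(0.70)(-0.35) − (0.00)(-0.20)] = 0.2450
  C_33 = (0.70)(0.85) − (-0.15)(-0.20) = 0.5650
det(I−A) = Σ_j (I−A)_1j·C_1j = (0.70)(0.4225) + (-0.15)(0.2425) + (0.00)(0.3475) = 0.259375
adj(I−A) = Cᵀ =
  [ 0.4225   0.0900   0.0525]
  [ 0.2425   0.4200   0.2450]
  [ 0.3475   0.2275   0.5650]
(I − A)⁻¹ = adj(I−A) / det(I−A) ≈
  [   1.6289     0.3470     0.2024]
  [   0.9349     1.6193     0.9446]
  [   1.3398     0.8771     2.1783]
First solve x = (I − A)⁻¹ d = adj(I−A)·d / det(I−A); in particular x_1 = (0.4225·240 + 0.0900·40 + 0.0525·60) / 0.259375 = 108.15 / 0.259375 ≈ 416.96386.
Intermediate flow from 2 to 1: z_21 = a_21 · x_1 = 0.20 × 108.15 / 0.259375 = 21.63 / 0.259375 ≈ 83.393.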